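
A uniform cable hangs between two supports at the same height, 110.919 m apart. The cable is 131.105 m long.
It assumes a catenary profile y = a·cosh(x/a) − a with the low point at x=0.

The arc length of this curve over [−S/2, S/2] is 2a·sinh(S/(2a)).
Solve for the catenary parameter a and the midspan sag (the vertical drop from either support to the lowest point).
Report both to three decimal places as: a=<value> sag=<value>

a=54.465 sag=30.761

seed: a₀ = √(S³/(24(L−S))) = √(110.919³/(24·20.186)) = 53.073553
iter 1: u=1.044955  f(a)=+1.131e+00  f'(a)=-8.470e-01  a ← 53.073553 − (+1.131e+00/-8.470e-01) = 54.408991
iter 2: u=1.019308  f(a)=+4.410e-02  f'(a)=-7.822e-01  a ← 54.408991 − (+4.410e-02/-7.822e-01) = 54.465375
iter 3: u=1.018252  f(a)=+7.306e-05  f'(a)=-7.796e-01  a ← 54.465375 − (+7.306e-05/-7.796e-01) = 54.465468
iter 4: u=1.018251  f(a)=+2.013e-10  f'(a)=-7.796e-01  a ← 54.465468 − (+2.013e-10/-7.796e-01) = 54.465468
iter 5: u=1.018251  f(a)=-5.684e-14  f'(a)=-7.796e-01  a ← 54.465468 − (-5.684e-14/-7.796e-01) = 54.465468
converged: |Δa| < 1e-12 after 5 iterations
sag = a·(cosh(S/(2a)) − 1) = 54.465468·(cosh(1.018251) − 1) = 30.761391
T_max/T_min = cosh(S/(2a)) = 1.564787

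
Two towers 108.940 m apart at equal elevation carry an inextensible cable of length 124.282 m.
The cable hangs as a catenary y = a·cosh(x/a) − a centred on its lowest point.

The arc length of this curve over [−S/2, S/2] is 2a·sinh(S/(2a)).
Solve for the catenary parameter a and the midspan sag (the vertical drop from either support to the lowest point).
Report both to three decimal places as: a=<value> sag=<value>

seed: a₀ = √(S³/(24(L−S))) = √(108.940³/(24·15.342)) = 59.256289
iter 1: u=0.919227  f(a)=+6.614e-01  f'(a)=-5.629e-01  a ← 59.256289 − (+6.614e-01/-5.629e-01) = 60.431206
iter 2: u=0.901355  f(a)=+2.018e-02  f'(a)=-5.290e-01  a ← 60.431206 − (+2.018e-02/-5.290e-01) = 60.469357
iter 3: u=0.900787  f(a)=+2.011e-05  f'(a)=-5.280e-01  a ← 60.469357 − (+2.011e-05/-5.280e-01) = 60.469395
iter 4: u=0.900786  f(a)=+1.998e-11  f'(a)=-5.280e-01  a ← 60.469395 − (+1.998e-11/-5.280e-01) = 60.469395
converged: |Δa| < 1e-12 after 4 iterations
sag = a·(cosh(S/(2a)) − 1) = 60.469395·(cosh(0.900786) − 1) = 26.237304
T_max/T_min = cosh(S/(2a)) = 1.433894

a=60.469 sag=26.237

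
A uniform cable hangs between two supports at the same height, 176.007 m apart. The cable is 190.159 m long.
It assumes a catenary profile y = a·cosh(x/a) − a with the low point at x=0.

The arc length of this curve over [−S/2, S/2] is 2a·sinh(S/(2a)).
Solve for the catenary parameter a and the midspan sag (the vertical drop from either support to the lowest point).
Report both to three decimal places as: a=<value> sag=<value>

seed: a₀ = √(S³/(24(L−S))) = √(176.007³/(24·14.152)) = 126.701098
iter 1: u=0.694576  f(a)=+3.453e-01  f'(a)=-2.344e-01  a ← 126.701098 − (+3.453e-01/-2.344e-01) = 128.174575
iter 2: u=0.686591  f(a)=+6.116e-03  f'(a)=-2.261e-01  a ← 128.174575 − (+6.116e-03/-2.261e-01) = 128.201624
iter 3: u=0.686446  f(a)=+1.996e-06  f'(a)=-2.260e-01  a ← 128.201624 − (+1.996e-06/-2.260e-01) = 128.201633
iter 4: u=0.686446  f(a)=+1.990e-13  f'(a)=-2.260e-01  a ← 128.201633 − (+1.990e-13/-2.260e-01) = 128.201633
converged: |Δa| < 1e-12 after 4 iterations
sag = a·(cosh(S/(2a)) − 1) = 128.201633·(cosh(0.686446) − 1) = 31.409676
T_max/T_min = cosh(S/(2a)) = 1.245002

a=128.202 sag=31.410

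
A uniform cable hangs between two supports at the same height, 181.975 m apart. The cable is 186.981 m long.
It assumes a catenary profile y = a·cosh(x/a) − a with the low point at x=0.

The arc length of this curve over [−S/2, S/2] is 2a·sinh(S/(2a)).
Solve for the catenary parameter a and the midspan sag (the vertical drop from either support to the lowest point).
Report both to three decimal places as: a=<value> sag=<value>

a=224.876 sag=18.660

seed: a₀ = √(S³/(24(L−S))) = √(181.975³/(24·5.006)) = 223.957984
iter 1: u=0.406270  f(a)=+4.148e-02  f'(a)=-4.545e-02  a ← 223.957984 − (+4.148e-02/-4.545e-02) = 224.870609
iter 2: u=0.404622  f(a)=+2.549e-04  f'(a)=-4.489e-02  a ← 224.870609 − (+2.549e-04/-4.489e-02) = 224.876288
iter 3: u=0.404611  f(a)=+9.759e-09  f'(a)=-4.489e-02  a ← 224.876288 − (+9.759e-09/-4.489e-02) = 224.876288
iter 4: u=0.404611  f(a)=+2.842e-14  f'(a)=-4.489e-02  a ← 224.876288 − (+2.842e-14/-4.489e-02) = 224.876288
converged: |Δa| < 1e-12 after 4 iterations
sag = a·(cosh(S/(2a)) − 1) = 224.876288·(cosh(0.404611) − 1) = 18.659784
T_max/T_min = cosh(S/(2a)) = 1.082978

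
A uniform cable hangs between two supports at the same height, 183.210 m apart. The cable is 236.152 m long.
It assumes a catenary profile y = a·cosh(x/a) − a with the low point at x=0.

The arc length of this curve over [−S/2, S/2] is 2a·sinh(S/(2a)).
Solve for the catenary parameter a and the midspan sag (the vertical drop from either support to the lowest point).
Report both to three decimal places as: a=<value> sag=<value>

seed: a₀ = √(S³/(24(L−S))) = √(183.210³/(24·52.942)) = 69.569354
iter 1: u=1.316744  f(a)=+4.784e+00  f'(a)=-1.803e+00  a ← 69.569354 − (+4.784e+00/-1.803e+00) = 72.222894
iter 2: u=1.268365  f(a)=+2.873e-01  f'(a)=-1.592e+00  a ← 72.222894 − (+2.873e-01/-1.592e+00) = 72.403353
iter 3: u=1.265204  f(a)=+1.183e-03  f'(a)=-1.579e+00  a ← 72.403353 − (+1.183e-03/-1.579e+00) = 72.404103
iter 4: u=1.265191  f(a)=+2.024e-08  f'(a)=-1.579e+00  a ← 72.404103 − (+2.024e-08/-1.579e+00) = 72.404103
iter 5: u=1.265191  f(a)=+2.842e-14  f'(a)=-1.579e+00  a ← 72.404103 − (+2.842e-14/-1.579e+00) = 72.404103
converged: |Δa| < 1e-12 after 5 iterations
sag = a·(cosh(S/(2a)) − 1) = 72.404103·(cosh(1.265191) − 1) = 66.103283
T_max/T_min = cosh(S/(2a)) = 1.912977

a=72.404 sag=66.103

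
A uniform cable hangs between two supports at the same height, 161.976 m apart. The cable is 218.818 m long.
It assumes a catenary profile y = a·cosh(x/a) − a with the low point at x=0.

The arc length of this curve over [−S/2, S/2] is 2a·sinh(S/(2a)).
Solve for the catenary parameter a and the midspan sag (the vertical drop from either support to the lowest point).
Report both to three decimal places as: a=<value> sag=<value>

a=58.542 sag=65.545

seed: a₀ = √(S³/(24(L−S))) = √(161.976³/(24·56.842)) = 55.813044
iter 1: u=1.451059  f(a)=+6.293e+00  f'(a)=-2.499e+00  a ← 55.813044 − (+6.293e+00/-2.499e+00) = 58.331038
iter 2: u=1.388420  f(a)=+4.509e-01  f'(a)=-2.153e+00  a ← 58.331038 − (+4.509e-01/-2.153e+00) = 58.540499
iter 3: u=1.383452  f(a)=+2.710e-03  f'(a)=-2.127e+00  a ← 58.540499 − (+2.710e-03/-2.127e+00) = 58.541774
iter 4: u=1.383422  f(a)=+9.921e-08  f'(a)=-2.127e+00  a ← 58.541774 − (+9.921e-08/-2.127e+00) = 58.541774
iter 5: u=1.383422  f(a)=+0.000e+00  f'(a)=-2.127e+00  a ← 58.541774 − (+0.000e+00/-2.127e+00) = 58.541774
converged: |Δa| < 1e-12 after 5 iterations
sag = a·(cosh(S/(2a)) − 1) = 58.541774·(cosh(1.383422) − 1) = 65.544763
T_max/T_min = cosh(S/(2a)) = 2.119624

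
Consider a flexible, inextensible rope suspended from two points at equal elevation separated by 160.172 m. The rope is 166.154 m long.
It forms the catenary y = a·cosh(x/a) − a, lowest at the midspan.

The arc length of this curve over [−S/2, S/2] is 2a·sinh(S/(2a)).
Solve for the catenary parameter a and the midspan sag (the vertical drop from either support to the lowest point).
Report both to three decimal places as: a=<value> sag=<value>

seed: a₀ = √(S³/(24(L−S))) = √(160.172³/(24·5.982)) = 169.180799
iter 1: u=0.473375  f(a)=+6.738e-02  f'(a)=-7.231e-02  a ← 169.180799 − (+6.738e-02/-7.231e-02) = 170.112592
iter 2: u=0.470782  f(a)=+5.607e-04  f'(a)=-7.112e-02  a ← 170.112592 − (+5.607e-04/-7.112e-02) = 170.120477
iter 3: u=0.470760  f(a)=+3.956e-08  f'(a)=-7.111e-02  a ← 170.120477 − (+3.956e-08/-7.111e-02) = 170.120478
iter 4: u=0.470760  f(a)=+0.000e+00  f'(a)=-7.111e-02  a ← 170.120478 − (+0.000e+00/-7.111e-02) = 170.120478
converged: |Δa| < 1e-12 after 4 iterations
sag = a·(cosh(S/(2a)) − 1) = 170.120478·(cosh(0.470760) − 1) = 19.201378
T_max/T_min = cosh(S/(2a)) = 1.112869

a=170.120 sag=19.201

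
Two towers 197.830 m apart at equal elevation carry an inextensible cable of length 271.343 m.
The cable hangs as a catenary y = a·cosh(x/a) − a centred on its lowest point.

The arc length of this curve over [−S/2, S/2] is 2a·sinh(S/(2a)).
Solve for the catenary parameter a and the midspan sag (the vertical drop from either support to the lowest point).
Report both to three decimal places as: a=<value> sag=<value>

a=69.661 sag=82.850

seed: a₀ = √(S³/(24(L−S))) = √(197.830³/(24·73.513)) = 66.244608
iter 1: u=1.493178  f(a)=+8.644e+00  f'(a)=-2.755e+00  a ← 66.244608 − (+8.644e+00/-2.755e+00) = 69.381753
iter 2: u=1.425663  f(a)=+6.520e-01  f'(a)=-2.354e+00  a ← 69.381753 − (+6.520e-01/-2.354e+00) = 69.658708
iter 3: u=1.419995  f(a)=+4.378e-03  f'(a)=-2.323e+00  a ← 69.658708 − (+4.378e-03/-2.323e+00) = 69.660593
iter 4: u=1.419956  f(a)=+2.003e-07  f'(a)=-2.322e+00  a ← 69.660593 − (+2.003e-07/-2.322e+00) = 69.660593
iter 5: u=1.419956  f(a)=+0.000e+00  f'(a)=-2.322e+00  a ← 69.660593 − (+0.000e+00/-2.322e+00) = 69.660593
converged: |Δa| < 1e-12 after 5 iterations
sag = a·(cosh(S/(2a)) − 1) = 69.660593·(cosh(1.419956) − 1) = 82.849584
T_max/T_min = cosh(S/(2a)) = 2.189332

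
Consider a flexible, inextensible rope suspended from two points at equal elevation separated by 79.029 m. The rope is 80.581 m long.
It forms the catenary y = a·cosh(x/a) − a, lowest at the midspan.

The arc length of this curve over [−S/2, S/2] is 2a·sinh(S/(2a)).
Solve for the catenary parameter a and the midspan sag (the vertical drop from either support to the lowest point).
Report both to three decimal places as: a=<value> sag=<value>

seed: a₀ = √(S³/(24(L−S))) = √(79.029³/(24·1.552)) = 115.114028
iter 1: u=0.343264  f(a)=+9.169e-03  f'(a)=-2.728e-02  a ← 115.114028 − (+9.169e-03/-2.728e-02) = 115.450102
iter 2: u=0.342265  f(a)=+4.031e-05  f'(a)=-2.704e-02  a ← 115.450102 − (+4.031e-05/-2.704e-02) = 115.451592
iter 3: u=0.342260  f(a)=+7.867e-10  f'(a)=-2.704e-02  a ← 115.451592 − (+7.867e-10/-2.704e-02) = 115.451592
iter 4: u=0.342260  f(a)=+1.421e-14  f'(a)=-2.704e-02  a ← 115.451592 − (+1.421e-14/-2.704e-02) = 115.451592
converged: |Δa| < 1e-12 after 4 iterations
sag = a·(cosh(S/(2a)) − 1) = 115.451592·(cosh(0.342260) − 1) = 6.828392
T_max/T_min = cosh(S/(2a)) = 1.059145

a=115.452 sag=6.828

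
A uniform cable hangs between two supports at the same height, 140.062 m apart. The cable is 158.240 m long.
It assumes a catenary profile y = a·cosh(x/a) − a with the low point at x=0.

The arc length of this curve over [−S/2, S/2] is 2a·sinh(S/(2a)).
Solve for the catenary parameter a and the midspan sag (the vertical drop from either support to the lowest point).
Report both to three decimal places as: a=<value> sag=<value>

seed: a₀ = √(S³/(24(L−S))) = √(140.062³/(24·18.178)) = 79.360028
iter 1: u=0.882447  f(a)=+7.210e-01  f'(a)=-4.948e-01  a ← 79.360028 − (+7.210e-01/-4.948e-01) = 80.817272
iter 2: u=0.866535  f(a)=+2.034e-02  f'(a)=-4.672e-01  a ← 80.817272 − (+2.034e-02/-4.672e-01) = 80.860803
iter 3: u=0.866069  f(a)=+1.723e-05  f'(a)=-4.664e-01  a ← 80.860803 − (+1.723e-05/-4.664e-01) = 80.860840
iter 4: u=0.866068  f(a)=+1.236e-11  f'(a)=-4.664e-01  a ← 80.860840 − (+1.236e-11/-4.664e-01) = 80.860840
converged: |Δa| < 1e-12 after 4 iterations
sag = a·(cosh(S/(2a)) − 1) = 80.860840·(cosh(0.866068) − 1) = 32.269394
T_max/T_min = cosh(S/(2a)) = 1.399073

a=80.861 sag=32.269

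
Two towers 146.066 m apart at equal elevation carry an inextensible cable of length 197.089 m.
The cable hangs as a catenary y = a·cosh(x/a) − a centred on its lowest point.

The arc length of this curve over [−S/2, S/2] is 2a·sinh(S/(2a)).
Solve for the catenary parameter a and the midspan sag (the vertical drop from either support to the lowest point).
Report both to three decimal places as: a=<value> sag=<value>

a=52.903 sag=58.944

seed: a₀ = √(S³/(24(L−S))) = √(146.066³/(24·51.023)) = 50.446970
iter 1: u=1.447718  f(a)=+5.622e+00  f'(a)=-2.480e+00  a ← 50.446970 − (+5.622e+00/-2.480e+00) = 52.713956
iter 2: u=1.385459  f(a)=+4.012e-01  f'(a)=-2.137e+00  a ← 52.713956 − (+4.012e-01/-2.137e+00) = 52.901636
iter 3: u=1.380543  f(a)=+2.390e-03  f'(a)=-2.112e+00  a ← 52.901636 − (+2.390e-03/-2.112e+00) = 52.902768
iter 4: u=1.380514  f(a)=+8.592e-08  f'(a)=-2.112e+00  a ← 52.902768 − (+8.592e-08/-2.112e+00) = 52.902768
iter 5: u=1.380514  f(a)=-5.684e-14  f'(a)=-2.112e+00  a ← 52.902768 − (-5.684e-14/-2.112e+00) = 52.902768
converged: |Δa| < 1e-12 after 5 iterations
sag = a·(cosh(S/(2a)) − 1) = 52.902768·(cosh(1.380514) − 1) = 58.944098
T_max/T_min = cosh(S/(2a)) = 2.114197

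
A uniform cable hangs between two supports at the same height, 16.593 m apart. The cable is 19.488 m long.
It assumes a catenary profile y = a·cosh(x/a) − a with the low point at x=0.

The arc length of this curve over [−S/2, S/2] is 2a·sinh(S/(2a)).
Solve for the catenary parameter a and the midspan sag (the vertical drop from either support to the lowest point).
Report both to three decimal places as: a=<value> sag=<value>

a=8.313 sag=4.495

seed: a₀ = √(S³/(24(L−S))) = √(16.593³/(24·2.895)) = 8.108816
iter 1: u=1.023146  f(a)=+1.554e-01  f'(a)=-7.916e-01  a ← 8.108816 − (+1.554e-01/-7.916e-01) = 8.305069
iter 2: u=0.998968  f(a)=+5.819e-03  f'(a)=-7.333e-01  a ← 8.305069 − (+5.819e-03/-7.333e-01) = 8.313004
iter 3: u=0.998015  f(a)=+8.867e-06  f'(a)=-7.311e-01  a ← 8.313004 − (+8.867e-06/-7.311e-01) = 8.313016
iter 4: u=0.998013  f(a)=+2.066e-11  f'(a)=-7.311e-01  a ← 8.313016 − (+2.066e-11/-7.311e-01) = 8.313016
iter 5: u=0.998013  f(a)=+3.553e-15  f'(a)=-7.311e-01  a ← 8.313016 − (+3.553e-15/-7.311e-01) = 8.313016
converged: |Δa| < 1e-12 after 5 iterations
sag = a·(cosh(S/(2a)) − 1) = 8.313016·(cosh(0.998013) − 1) = 4.495254
T_max/T_min = cosh(S/(2a)) = 1.540749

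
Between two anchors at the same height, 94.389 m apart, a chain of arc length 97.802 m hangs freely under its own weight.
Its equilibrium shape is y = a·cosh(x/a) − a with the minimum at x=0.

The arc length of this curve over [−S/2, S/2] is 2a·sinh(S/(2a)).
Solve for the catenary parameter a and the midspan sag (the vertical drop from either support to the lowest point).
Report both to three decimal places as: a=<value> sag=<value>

seed: a₀ = √(S³/(24(L−S))) = √(94.389³/(24·3.413)) = 101.323064
iter 1: u=0.465782  f(a)=+3.721e-02  f'(a)=-6.884e-02  a ← 101.323064 − (+3.721e-02/-6.884e-02) = 101.863651
iter 2: u=0.463311  f(a)=+2.999e-04  f'(a)=-6.774e-02  a ← 101.863651 − (+2.999e-04/-6.774e-02) = 101.868079
iter 3: u=0.463290  f(a)=+1.983e-08  f'(a)=-6.773e-02  a ← 101.868079 − (+1.983e-08/-6.773e-02) = 101.868079
iter 4: u=0.463290  f(a)=+0.000e+00  f'(a)=-6.773e-02  a ← 101.868079 − (+0.000e+00/-6.773e-02) = 101.868079
converged: |Δa| < 1e-12 after 4 iterations
sag = a·(cosh(S/(2a)) − 1) = 101.868079·(cosh(0.463290) − 1) = 11.129325
T_max/T_min = cosh(S/(2a)) = 1.109252

a=101.868 sag=11.129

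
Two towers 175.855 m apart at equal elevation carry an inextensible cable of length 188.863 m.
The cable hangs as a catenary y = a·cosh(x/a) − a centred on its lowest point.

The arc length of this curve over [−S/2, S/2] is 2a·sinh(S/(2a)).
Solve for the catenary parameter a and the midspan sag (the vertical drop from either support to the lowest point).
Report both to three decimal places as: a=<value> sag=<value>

a=133.424 sag=30.036

seed: a₀ = √(S³/(24(L−S))) = √(175.855³/(24·13.008)) = 131.983973
iter 1: u=0.666198  f(a)=+2.917e-01  f'(a)=-2.060e-01  a ← 131.983973 − (+2.917e-01/-2.060e-01) = 133.400116
iter 2: u=0.659126  f(a)=+4.762e-03  f'(a)=-1.993e-01  a ← 133.400116 − (+4.762e-03/-1.993e-01) = 133.424006
iter 3: u=0.659008  f(a)=+1.315e-06  f'(a)=-1.992e-01  a ← 133.424006 − (+1.315e-06/-1.992e-01) = 133.424012
iter 4: u=0.659008  f(a)=+1.137e-13  f'(a)=-1.992e-01  a ← 133.424012 − (+1.137e-13/-1.992e-01) = 133.424012
converged: |Δa| < 1e-12 after 4 iterations
sag = a·(cosh(S/(2a)) − 1) = 133.424012·(cosh(0.659008) − 1) = 30.036305
T_max/T_min = cosh(S/(2a)) = 1.225119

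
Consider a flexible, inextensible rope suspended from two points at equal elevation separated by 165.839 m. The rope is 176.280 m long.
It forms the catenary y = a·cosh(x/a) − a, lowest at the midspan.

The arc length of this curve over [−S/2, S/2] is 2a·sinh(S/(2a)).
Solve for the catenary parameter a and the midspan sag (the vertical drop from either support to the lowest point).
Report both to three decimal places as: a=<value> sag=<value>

a=136.169 sag=26.037

seed: a₀ = √(S³/(24(L−S))) = √(165.839³/(24·10.441)) = 134.912856
iter 1: u=0.614615  f(a)=+1.990e-01  f'(a)=-1.607e-01  a ← 134.912856 − (+1.990e-01/-1.607e-01) = 136.151057
iter 2: u=0.609026  f(a)=+2.773e-03  f'(a)=-1.563e-01  a ← 136.151057 − (+2.773e-03/-1.563e-01) = 136.168801
iter 3: u=0.608946  f(a)=+5.552e-07  f'(a)=-1.562e-01  a ← 136.168801 − (+5.552e-07/-1.562e-01) = 136.168805
iter 4: u=0.608946  f(a)=+5.684e-14  f'(a)=-1.562e-01  a ← 136.168805 − (+5.684e-14/-1.562e-01) = 136.168805
converged: |Δa| < 1e-12 after 4 iterations
sag = a·(cosh(S/(2a)) − 1) = 136.168805·(cosh(0.608946) − 1) = 26.036630
T_max/T_min = cosh(S/(2a)) = 1.191208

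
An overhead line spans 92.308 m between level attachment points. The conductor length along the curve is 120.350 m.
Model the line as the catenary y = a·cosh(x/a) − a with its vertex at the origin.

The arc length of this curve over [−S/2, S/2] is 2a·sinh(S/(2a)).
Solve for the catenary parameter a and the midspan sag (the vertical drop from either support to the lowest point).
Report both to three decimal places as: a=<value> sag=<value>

seed: a₀ = √(S³/(24(L−S))) = √(92.308³/(24·28.042)) = 34.186048
iter 1: u=1.350083  f(a)=+2.669e+00  f'(a)=-1.960e+00  a ← 34.186048 − (+2.669e+00/-1.960e+00) = 35.548187
iter 2: u=1.298350  f(a)=+1.678e-01  f'(a)=-1.720e+00  a ← 35.548187 − (+1.678e-01/-1.720e+00) = 35.645747
iter 3: u=1.294797  f(a)=+7.619e-04  f'(a)=-1.705e+00  a ← 35.645747 − (+7.619e-04/-1.705e+00) = 35.646194
iter 4: u=1.294781  f(a)=+1.586e-08  f'(a)=-1.705e+00  a ← 35.646194 − (+1.586e-08/-1.705e+00) = 35.646194
iter 5: u=1.294781  f(a)=+0.000e+00  f'(a)=-1.705e+00  a ← 35.646194 − (+0.000e+00/-1.705e+00) = 35.646194
converged: |Δa| < 1e-12 after 5 iterations
sag = a·(cosh(S/(2a)) − 1) = 35.646194·(cosh(1.294781) − 1) = 34.294365
T_max/T_min = cosh(S/(2a)) = 1.962076

a=35.646 sag=34.294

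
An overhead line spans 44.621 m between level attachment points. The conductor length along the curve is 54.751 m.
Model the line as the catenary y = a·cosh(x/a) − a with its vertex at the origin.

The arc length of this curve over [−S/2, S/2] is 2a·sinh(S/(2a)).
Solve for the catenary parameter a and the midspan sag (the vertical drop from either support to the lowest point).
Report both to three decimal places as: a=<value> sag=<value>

seed: a₀ = √(S³/(24(L−S))) = √(44.621³/(24·10.130)) = 19.116070
iter 1: u=1.167107  f(a)=+7.127e-01  f'(a)=-1.211e+00  a ← 19.116070 − (+7.127e-01/-1.211e+00) = 19.704415
iter 2: u=1.132259  f(a)=+3.423e-02  f'(a)=-1.098e+00  a ← 19.704415 − (+3.423e-02/-1.098e+00) = 19.735600
iter 3: u=1.130470  f(a)=+8.775e-05  f'(a)=-1.092e+00  a ← 19.735600 − (+8.775e-05/-1.092e+00) = 19.735680
iter 4: u=1.130465  f(a)=+5.801e-10  f'(a)=-1.092e+00  a ← 19.735680 − (+5.801e-10/-1.092e+00) = 19.735680
iter 5: u=1.130465  f(a)=-7.105e-15  f'(a)=-1.092e+00  a ← 19.735680 − (-7.105e-15/-1.092e+00) = 19.735680
converged: |Δa| < 1e-12 after 5 iterations
sag = a·(cosh(S/(2a)) − 1) = 19.735680·(cosh(1.130465) − 1) = 14.012136
T_max/T_min = cosh(S/(2a)) = 1.709990

a=19.736 sag=14.012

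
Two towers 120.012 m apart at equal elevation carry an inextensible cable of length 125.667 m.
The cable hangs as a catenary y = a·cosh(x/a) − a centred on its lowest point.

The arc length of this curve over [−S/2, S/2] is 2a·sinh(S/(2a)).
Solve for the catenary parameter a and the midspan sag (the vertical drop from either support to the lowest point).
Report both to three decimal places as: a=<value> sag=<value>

a=113.643 sag=16.214

seed: a₀ = √(S³/(24(L−S))) = √(120.012³/(24·5.655)) = 112.853513
iter 1: u=0.531716  f(a)=+8.048e-02  f'(a)=-1.031e-01  a ← 112.853513 − (+8.048e-02/-1.031e-01) = 113.634260
iter 2: u=0.528063  f(a)=+8.428e-04  f'(a)=-1.009e-01  a ← 113.634260 − (+8.428e-04/-1.009e-01) = 113.642610
iter 3: u=0.528024  f(a)=+9.461e-08  f'(a)=-1.009e-01  a ← 113.642610 − (+9.461e-08/-1.009e-01) = 113.642611
iter 4: u=0.528024  f(a)=+0.000e+00  f'(a)=-1.009e-01  a ← 113.642611 − (+0.000e+00/-1.009e-01) = 113.642611
converged: |Δa| < 1e-12 after 4 iterations
sag = a·(cosh(S/(2a)) − 1) = 113.642611·(cosh(0.528024) − 1) = 16.213816
T_max/T_min = cosh(S/(2a)) = 1.142674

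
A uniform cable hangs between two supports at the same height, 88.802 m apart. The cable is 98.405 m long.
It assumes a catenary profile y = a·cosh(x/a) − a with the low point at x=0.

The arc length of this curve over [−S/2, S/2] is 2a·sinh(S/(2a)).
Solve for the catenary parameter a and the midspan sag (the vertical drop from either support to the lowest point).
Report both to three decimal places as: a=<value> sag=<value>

a=55.995 sag=18.546

seed: a₀ = √(S³/(24(L−S))) = √(88.802³/(24·9.603)) = 55.122009
iter 1: u=0.805504  f(a)=+3.164e-01  f'(a)=-3.716e-01  a ← 55.122009 − (+3.164e-01/-3.716e-01) = 55.973531
iter 2: u=0.793250  f(a)=+7.481e-03  f'(a)=-3.542e-01  a ← 55.973531 − (+7.481e-03/-3.542e-01) = 55.994652
iter 3: u=0.792951  f(a)=+4.406e-06  f'(a)=-3.538e-01  a ← 55.994652 − (+4.406e-06/-3.538e-01) = 55.994664
iter 4: u=0.792951  f(a)=+1.521e-12  f'(a)=-3.538e-01  a ← 55.994664 − (+1.521e-12/-3.538e-01) = 55.994664
converged: |Δa| < 1e-12 after 4 iterations
sag = a·(cosh(S/(2a)) − 1) = 55.994664·(cosh(0.792951) − 1) = 18.545851
T_max/T_min = cosh(S/(2a)) = 1.331207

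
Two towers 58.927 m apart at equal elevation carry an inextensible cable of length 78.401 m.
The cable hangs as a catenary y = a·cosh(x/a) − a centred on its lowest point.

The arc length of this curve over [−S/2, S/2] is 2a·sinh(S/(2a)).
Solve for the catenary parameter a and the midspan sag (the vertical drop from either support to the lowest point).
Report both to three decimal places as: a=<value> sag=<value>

a=21.891 sag=23.008

seed: a₀ = √(S³/(24(L−S))) = √(58.927³/(24·19.474)) = 20.923691
iter 1: u=1.408141  f(a)=+2.024e+00  f'(a)=-2.258e+00  a ← 20.923691 − (+2.024e+00/-2.258e+00) = 21.820385
iter 2: u=1.350274  f(a)=+1.374e-01  f'(a)=-1.961e+00  a ← 21.820385 − (+1.374e-01/-1.961e+00) = 21.890469
iter 3: u=1.345951  f(a)=+7.350e-04  f'(a)=-1.940e+00  a ← 21.890469 − (+7.350e-04/-1.940e+00) = 21.890848
iter 4: u=1.345928  f(a)=+2.128e-08  f'(a)=-1.940e+00  a ← 21.890848 − (+2.128e-08/-1.940e+00) = 21.890848
iter 5: u=1.345928  f(a)=+0.000e+00  f'(a)=-1.940e+00  a ← 21.890848 − (+0.000e+00/-1.940e+00) = 21.890848
converged: |Δa| < 1e-12 after 5 iterations
sag = a·(cosh(S/(2a)) − 1) = 21.890848·(cosh(1.345928) − 1) = 23.007798
T_max/T_min = cosh(S/(2a)) = 2.051024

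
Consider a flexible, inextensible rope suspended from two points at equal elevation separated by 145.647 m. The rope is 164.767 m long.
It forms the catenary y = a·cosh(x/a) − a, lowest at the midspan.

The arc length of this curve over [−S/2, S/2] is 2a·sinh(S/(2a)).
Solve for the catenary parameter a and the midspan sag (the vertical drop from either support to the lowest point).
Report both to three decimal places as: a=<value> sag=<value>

a=83.624 sag=33.764

seed: a₀ = √(S³/(24(L−S))) = √(145.647³/(24·19.120)) = 82.054566
iter 1: u=0.887501  f(a)=+7.673e-01  f'(a)=-5.038e-01  a ← 82.054566 − (+7.673e-01/-5.038e-01) = 83.577588
iter 2: u=0.871328  f(a)=+2.188e-02  f'(a)=-4.754e-01  a ← 83.577588 − (+2.188e-02/-4.754e-01) = 83.623618
iter 3: u=0.870848  f(a)=+1.896e-05  f'(a)=-4.746e-01  a ← 83.623618 − (+1.896e-05/-4.746e-01) = 83.623658
iter 4: u=0.870848  f(a)=+1.424e-11  f'(a)=-4.746e-01  a ← 83.623658 − (+1.424e-11/-4.746e-01) = 83.623658
converged: |Δa| < 1e-12 after 4 iterations
sag = a·(cosh(S/(2a)) − 1) = 83.623658·(cosh(0.870848) − 1) = 33.764405
T_max/T_min = cosh(S/(2a)) = 1.403766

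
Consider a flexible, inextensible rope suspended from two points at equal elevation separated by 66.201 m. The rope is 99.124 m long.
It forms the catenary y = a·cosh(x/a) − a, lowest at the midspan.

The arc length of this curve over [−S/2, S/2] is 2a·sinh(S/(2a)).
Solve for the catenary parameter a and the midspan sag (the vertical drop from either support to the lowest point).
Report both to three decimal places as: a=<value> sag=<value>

a=20.454 sag=33.163

seed: a₀ = √(S³/(24(L−S))) = √(66.201³/(24·32.923)) = 19.162029
iter 1: u=1.727401  f(a)=+5.276e+00  f'(a)=-4.577e+00  a ← 19.162029 − (+5.276e+00/-4.577e+00) = 20.314670
iter 2: u=1.629389  f(a)=+5.135e-01  f'(a)=-3.726e+00  a ← 20.314670 − (+5.135e-01/-3.726e+00) = 20.452497
iter 3: u=1.618409  f(a)=+6.023e-03  f'(a)=-3.639e+00  a ← 20.452497 − (+6.023e-03/-3.639e+00) = 20.454152
iter 4: u=1.618278  f(a)=+8.502e-07  f'(a)=-3.638e+00  a ← 20.454152 − (+8.502e-07/-3.638e+00) = 20.454153
iter 5: u=1.618278  f(a)=-1.421e-14  f'(a)=-3.638e+00  a ← 20.454153 − (-1.421e-14/-3.638e+00) = 20.454153
converged: |Δa| < 1e-12 after 5 iterations
sag = a·(cosh(S/(2a)) − 1) = 20.454153·(cosh(1.618278) − 1) = 33.162675
T_max/T_min = cosh(S/(2a)) = 2.621317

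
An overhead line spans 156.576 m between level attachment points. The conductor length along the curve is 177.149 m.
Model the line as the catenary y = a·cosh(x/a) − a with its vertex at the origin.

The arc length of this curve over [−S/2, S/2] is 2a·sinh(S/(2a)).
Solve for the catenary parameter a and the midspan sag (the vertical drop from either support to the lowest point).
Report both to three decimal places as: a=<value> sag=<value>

a=89.860 sag=36.315

seed: a₀ = √(S³/(24(L−S))) = √(156.576³/(24·20.573)) = 88.172541
iter 1: u=0.887895  f(a)=+8.263e-01  f'(a)=-5.045e-01  a ← 88.172541 − (+8.263e-01/-5.045e-01) = 89.810491
iter 2: u=0.871702  f(a)=+2.359e-02  f'(a)=-4.761e-01  a ← 89.810491 − (+2.359e-02/-4.761e-01) = 89.860039
iter 3: u=0.871222  f(a)=+2.047e-05  f'(a)=-4.752e-01  a ← 89.860039 − (+2.047e-05/-4.752e-01) = 89.860082
iter 4: u=0.871221  f(a)=+1.549e-11  f'(a)=-4.752e-01  a ← 89.860082 − (+1.549e-11/-4.752e-01) = 89.860082
converged: |Δa| < 1e-12 after 4 iterations
sag = a·(cosh(S/(2a)) − 1) = 89.860082·(cosh(0.871221) − 1) = 36.315496
T_max/T_min = cosh(S/(2a)) = 1.404134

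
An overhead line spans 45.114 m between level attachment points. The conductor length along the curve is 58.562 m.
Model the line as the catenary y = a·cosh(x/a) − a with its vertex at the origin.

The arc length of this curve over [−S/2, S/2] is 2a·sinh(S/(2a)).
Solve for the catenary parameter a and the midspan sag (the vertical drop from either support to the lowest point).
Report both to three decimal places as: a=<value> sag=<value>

seed: a₀ = √(S³/(24(L−S))) = √(45.114³/(24·13.448)) = 16.866794
iter 1: u=1.337361  f(a)=+1.255e+00  f'(a)=-1.899e+00  a ← 16.866794 − (+1.255e+00/-1.899e+00) = 17.527852
iter 2: u=1.286923  f(a)=+7.756e-02  f'(a)=-1.671e+00  a ← 17.527852 − (+7.756e-02/-1.671e+00) = 17.574279
iter 3: u=1.283524  f(a)=+3.393e-04  f'(a)=-1.656e+00  a ← 17.574279 − (+3.393e-04/-1.656e+00) = 17.574483
iter 4: u=1.283509  f(a)=+6.558e-09  f'(a)=-1.656e+00  a ← 17.574483 − (+6.558e-09/-1.656e+00) = 17.574483
iter 5: u=1.283509  f(a)=+2.132e-14  f'(a)=-1.656e+00  a ← 17.574483 − (+2.132e-14/-1.656e+00) = 17.574483
converged: |Δa| < 1e-12 after 5 iterations
sag = a·(cosh(S/(2a)) − 1) = 17.574483·(cosh(1.283509) − 1) = 16.575764
T_max/T_min = cosh(S/(2a)) = 1.943172

a=17.574 sag=16.576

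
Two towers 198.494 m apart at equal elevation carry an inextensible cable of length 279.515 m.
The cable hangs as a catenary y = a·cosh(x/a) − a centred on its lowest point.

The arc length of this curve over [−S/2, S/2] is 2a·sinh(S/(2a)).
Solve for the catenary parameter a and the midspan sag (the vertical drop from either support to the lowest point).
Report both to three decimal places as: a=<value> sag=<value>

a=66.986 sag=87.995

seed: a₀ = √(S³/(24(L−S))) = √(198.494³/(24·81.021)) = 63.418601
iter 1: u=1.564951  f(a)=+1.052e+01  f'(a)=-3.238e+00  a ← 63.418601 − (+1.052e+01/-3.238e+00) = 66.667335
iter 2: u=1.488690  f(a)=+8.624e-01  f'(a)=-2.727e+00  a ← 66.667335 − (+8.624e-01/-2.727e+00) = 66.983567
iter 3: u=1.481662  f(a)=+6.939e-03  f'(a)=-2.683e+00  a ← 66.983567 − (+6.939e-03/-2.683e+00) = 66.986153
iter 4: u=1.481605  f(a)=+4.573e-07  f'(a)=-2.683e+00  a ← 66.986153 − (+4.573e-07/-2.683e+00) = 66.986153
iter 5: u=1.481605  f(a)=-5.684e-14  f'(a)=-2.683e+00  a ← 66.986153 − (-5.684e-14/-2.683e+00) = 66.986153
converged: |Δa| < 1e-12 after 5 iterations
sag = a·(cosh(S/(2a)) − 1) = 66.986153·(cosh(1.481605) − 1) = 87.995470
T_max/T_min = cosh(S/(2a)) = 2.313637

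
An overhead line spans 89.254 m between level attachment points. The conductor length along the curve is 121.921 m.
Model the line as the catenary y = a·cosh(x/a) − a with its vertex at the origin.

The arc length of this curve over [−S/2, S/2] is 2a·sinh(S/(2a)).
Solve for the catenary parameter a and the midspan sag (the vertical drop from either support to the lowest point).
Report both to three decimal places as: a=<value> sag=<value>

a=31.646 sag=37.039

seed: a₀ = √(S³/(24(L−S))) = √(89.254³/(24·32.667)) = 30.114890
iter 1: u=1.481892  f(a)=+3.780e+00  f'(a)=-2.685e+00  a ← 30.114890 − (+3.780e+00/-2.685e+00) = 31.522879
iter 2: u=1.415702  f(a)=+2.813e-01  f'(a)=-2.299e+00  a ← 31.522879 − (+2.813e-01/-2.299e+00) = 31.645234
iter 3: u=1.410228  f(a)=+1.834e-03  f'(a)=-2.269e+00  a ← 31.645234 − (+1.834e-03/-2.269e+00) = 31.646043
iter 4: u=1.410192  f(a)=+7.910e-08  f'(a)=-2.269e+00  a ← 31.646043 − (+7.910e-08/-2.269e+00) = 31.646043
iter 5: u=1.410192  f(a)=+0.000e+00  f'(a)=-2.269e+00  a ← 31.646043 − (+0.000e+00/-2.269e+00) = 31.646043
converged: |Δa| < 1e-12 after 5 iterations
sag = a·(cosh(S/(2a)) − 1) = 31.646043·(cosh(1.410192) − 1) = 37.039142
T_max/T_min = cosh(S/(2a)) = 2.170419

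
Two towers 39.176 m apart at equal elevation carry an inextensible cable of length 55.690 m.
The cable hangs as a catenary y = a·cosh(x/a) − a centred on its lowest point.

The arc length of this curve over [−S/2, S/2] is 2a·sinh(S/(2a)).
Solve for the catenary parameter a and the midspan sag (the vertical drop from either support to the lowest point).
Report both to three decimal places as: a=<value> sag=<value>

seed: a₀ = √(S³/(24(L−S))) = √(39.176³/(24·16.514)) = 12.316814
iter 1: u=1.590346  f(a)=+2.219e+00  f'(a)=-3.424e+00  a ← 12.316814 − (+2.219e+00/-3.424e+00) = 12.964788
iter 2: u=1.510862  f(a)=+1.871e-01  f'(a)=-2.869e+00  a ← 12.964788 − (+1.871e-01/-2.869e+00) = 13.030011
iter 3: u=1.503299  f(a)=+1.602e-03  f'(a)=-2.820e+00  a ← 13.030011 − (+1.602e-03/-2.820e+00) = 13.030579
iter 4: u=1.503233  f(a)=+1.196e-07  f'(a)=-2.819e+00  a ← 13.030579 − (+1.196e-07/-2.819e+00) = 13.030579
iter 5: u=1.503233  f(a)=+0.000e+00  f'(a)=-2.819e+00  a ← 13.030579 − (+0.000e+00/-2.819e+00) = 13.030579
converged: |Δa| < 1e-12 after 5 iterations
sag = a·(cosh(S/(2a)) − 1) = 13.030579·(cosh(1.503233) − 1) = 17.712551
T_max/T_min = cosh(S/(2a)) = 2.359306

a=13.031 sag=17.713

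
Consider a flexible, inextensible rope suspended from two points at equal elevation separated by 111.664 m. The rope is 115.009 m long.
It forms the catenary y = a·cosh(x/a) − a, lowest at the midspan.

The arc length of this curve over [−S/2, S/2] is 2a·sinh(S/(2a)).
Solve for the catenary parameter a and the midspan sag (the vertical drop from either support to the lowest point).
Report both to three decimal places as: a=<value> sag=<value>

seed: a₀ = √(S³/(24(L−S))) = √(111.664³/(24·3.345)) = 131.694031
iter 1: u=0.423952  f(a)=+3.019e-02  f'(a)=-5.172e-02  a ← 131.694031 − (+3.019e-02/-5.172e-02) = 132.277763
iter 2: u=0.422082  f(a)=+2.019e-04  f'(a)=-5.103e-02  a ← 132.277763 − (+2.019e-04/-5.103e-02) = 132.281719
iter 3: u=0.422069  f(a)=+9.166e-09  f'(a)=-5.102e-02  a ← 132.281719 − (+9.166e-09/-5.102e-02) = 132.281720
iter 4: u=0.422069  f(a)=+0.000e+00  f'(a)=-5.102e-02  a ← 132.281720 − (+0.000e+00/-5.102e-02) = 132.281720
converged: |Δa| < 1e-12 after 4 iterations
sag = a·(cosh(S/(2a)) − 1) = 132.281720·(cosh(0.422069) − 1) = 11.958430
T_max/T_min = cosh(S/(2a)) = 1.090401

a=132.282 sag=11.958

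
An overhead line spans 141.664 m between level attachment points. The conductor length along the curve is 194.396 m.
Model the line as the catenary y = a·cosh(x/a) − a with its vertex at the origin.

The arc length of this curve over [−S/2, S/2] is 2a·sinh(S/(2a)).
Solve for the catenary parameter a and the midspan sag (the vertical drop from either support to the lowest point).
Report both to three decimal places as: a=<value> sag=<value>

a=49.844 sag=59.389

seed: a₀ = √(S³/(24(L−S))) = √(141.664³/(24·52.732)) = 47.396526
iter 1: u=1.494456  f(a)=+6.212e+00  f'(a)=-2.763e+00  a ← 47.396526 − (+6.212e+00/-2.763e+00) = 49.644322
iter 2: u=1.426790  f(a)=+4.692e-01  f'(a)=-2.360e+00  a ← 49.644322 − (+4.692e-01/-2.360e+00) = 49.843117
iter 3: u=1.421099  f(a)=+3.161e-03  f'(a)=-2.329e+00  a ← 49.843117 − (+3.161e-03/-2.329e+00) = 49.844474
iter 4: u=1.421060  f(a)=+1.456e-07  f'(a)=-2.328e+00  a ← 49.844474 − (+1.456e-07/-2.328e+00) = 49.844475
iter 5: u=1.421060  f(a)=-2.842e-14  f'(a)=-2.328e+00  a ← 49.844475 − (-2.842e-14/-2.328e+00) = 49.844475
converged: |Δa| < 1e-12 after 5 iterations
sag = a·(cosh(S/(2a)) − 1) = 49.844475·(cosh(1.421060) − 1) = 59.388867
T_max/T_min = cosh(S/(2a)) = 2.191483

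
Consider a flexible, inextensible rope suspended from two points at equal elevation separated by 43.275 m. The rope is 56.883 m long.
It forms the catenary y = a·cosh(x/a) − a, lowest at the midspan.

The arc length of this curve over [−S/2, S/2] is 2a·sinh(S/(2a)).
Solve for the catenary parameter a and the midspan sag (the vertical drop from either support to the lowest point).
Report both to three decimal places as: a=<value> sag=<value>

seed: a₀ = √(S³/(24(L−S))) = √(43.275³/(24·13.608)) = 15.752622
iter 1: u=1.373581  f(a)=+1.343e+00  f'(a)=-2.076e+00  a ← 15.752622 − (+1.343e+00/-2.076e+00) = 16.399371
iter 2: u=1.319410  f(a)=+8.713e-02  f'(a)=-1.815e+00  a ← 16.399371 − (+8.713e-02/-1.815e+00) = 16.447380
iter 3: u=1.315559  f(a)=+4.231e-04  f'(a)=-1.797e+00  a ← 16.447380 − (+4.231e-04/-1.797e+00) = 16.447616
iter 4: u=1.315540  f(a)=+1.008e-08  f'(a)=-1.797e+00  a ← 16.447616 − (+1.008e-08/-1.797e+00) = 16.447616
iter 5: u=1.315540  f(a)=-7.105e-15  f'(a)=-1.797e+00  a ← 16.447616 − (-7.105e-15/-1.797e+00) = 16.447616
converged: |Δa| < 1e-12 after 5 iterations
sag = a·(cosh(S/(2a)) − 1) = 16.447616·(cosh(1.315540) − 1) = 16.407262
T_max/T_min = cosh(S/(2a)) = 1.997547

a=16.448 sag=16.407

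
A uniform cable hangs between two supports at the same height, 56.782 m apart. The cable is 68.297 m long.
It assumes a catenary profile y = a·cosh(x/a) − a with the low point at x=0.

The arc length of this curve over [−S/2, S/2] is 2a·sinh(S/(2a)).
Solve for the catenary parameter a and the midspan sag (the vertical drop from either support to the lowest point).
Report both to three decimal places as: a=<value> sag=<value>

seed: a₀ = √(S³/(24(L−S))) = √(56.782³/(24·11.515)) = 25.738216
iter 1: u=1.103068  f(a)=+7.212e-01  f'(a)=-1.008e+00  a ← 25.738216 − (+7.212e-01/-1.008e+00) = 26.453335
iter 2: u=1.073248  f(a)=+3.115e-02  f'(a)=-9.231e-01  a ← 26.453335 − (+3.115e-02/-9.231e-01) = 26.487080
iter 3: u=1.071881  f(a)=+6.392e-05  f'(a)=-9.193e-01  a ← 26.487080 − (+6.392e-05/-9.193e-01) = 26.487149
iter 4: u=1.071878  f(a)=+2.703e-10  f'(a)=-9.193e-01  a ← 26.487149 − (+2.703e-10/-9.193e-01) = 26.487149
iter 5: u=1.071878  f(a)=+1.421e-14  f'(a)=-9.193e-01  a ← 26.487149 − (+1.421e-14/-9.193e-01) = 26.487149
converged: |Δa| < 1e-12 after 5 iterations
sag = a·(cosh(S/(2a)) − 1) = 26.487149·(cosh(1.071878) − 1) = 16.729620
T_max/T_min = cosh(S/(2a)) = 1.631613

a=26.487 sag=16.730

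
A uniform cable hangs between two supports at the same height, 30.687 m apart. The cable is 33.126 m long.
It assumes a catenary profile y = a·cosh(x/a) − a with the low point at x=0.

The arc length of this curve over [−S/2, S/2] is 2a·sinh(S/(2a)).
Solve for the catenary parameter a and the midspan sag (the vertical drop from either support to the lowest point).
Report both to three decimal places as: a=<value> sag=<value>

a=22.479 sag=5.443

seed: a₀ = √(S³/(24(L−S))) = √(30.687³/(24·2.439)) = 22.218776
iter 1: u=0.690565  f(a)=+5.882e-02  f'(a)=-2.302e-01  a ← 22.218776 − (+5.882e-02/-2.302e-01) = 22.474301
iter 2: u=0.682713  f(a)=+1.030e-03  f'(a)=-2.222e-01  a ← 22.474301 − (+1.030e-03/-2.222e-01) = 22.478937
iter 3: u=0.682572  f(a)=+3.284e-07  f'(a)=-2.221e-01  a ← 22.478937 − (+3.284e-07/-2.221e-01) = 22.478938
iter 4: u=0.682572  f(a)=+3.553e-14  f'(a)=-2.221e-01  a ← 22.478938 − (+3.553e-14/-2.221e-01) = 22.478938
converged: |Δa| < 1e-12 after 4 iterations
sag = a·(cosh(S/(2a)) − 1) = 22.478938·(cosh(0.682572) − 1) = 5.443018
T_max/T_min = cosh(S/(2a)) = 1.242139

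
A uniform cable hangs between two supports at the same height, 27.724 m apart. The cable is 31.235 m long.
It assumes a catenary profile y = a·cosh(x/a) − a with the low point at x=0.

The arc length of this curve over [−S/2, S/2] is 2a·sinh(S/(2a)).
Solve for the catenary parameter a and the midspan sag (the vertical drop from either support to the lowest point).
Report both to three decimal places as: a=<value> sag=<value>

seed: a₀ = √(S³/(24(L−S))) = √(27.724³/(24·3.511)) = 15.902405
iter 1: u=0.871692  f(a)=+1.358e-01  f'(a)=-4.760e-01  a ← 15.902405 − (+1.358e-01/-4.760e-01) = 16.187735
iter 2: u=0.856327  f(a)=+3.742e-03  f'(a)=-4.501e-01  a ← 16.187735 − (+3.742e-03/-4.501e-01) = 16.196048
iter 3: u=0.855888  f(a)=+3.018e-06  f'(a)=-4.494e-01  a ← 16.196048 − (+3.018e-06/-4.494e-01) = 16.196055
iter 4: u=0.855887  f(a)=+1.968e-12  f'(a)=-4.494e-01  a ← 16.196055 − (+1.968e-12/-4.494e-01) = 16.196055
converged: |Δa| < 1e-12 after 4 iterations
sag = a·(cosh(S/(2a)) − 1) = 16.196055·(cosh(0.855887) − 1) = 6.303245
T_max/T_min = cosh(S/(2a)) = 1.389184

a=16.196 sag=6.303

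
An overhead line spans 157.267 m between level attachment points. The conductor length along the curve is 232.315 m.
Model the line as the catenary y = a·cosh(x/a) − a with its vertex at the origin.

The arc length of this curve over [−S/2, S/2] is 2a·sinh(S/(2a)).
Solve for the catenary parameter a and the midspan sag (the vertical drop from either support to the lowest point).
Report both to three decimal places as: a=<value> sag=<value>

a=49.489 sag=76.772

seed: a₀ = √(S³/(24(L−S))) = √(157.267³/(24·75.048)) = 46.470915
iter 1: u=1.692101  f(a)=+1.151e+01  f'(a)=-4.254e+00  a ← 46.470915 − (+1.151e+01/-4.254e+00) = 49.175447
iter 2: u=1.599040  f(a)=+1.081e+00  f'(a)=-3.489e+00  a ← 49.175447 − (+1.081e+00/-3.489e+00) = 49.485223
iter 3: u=1.589030  f(a)=+1.172e-02  f'(a)=-3.414e+00  a ← 49.485223 − (+1.172e-02/-3.414e+00) = 49.488657
iter 4: u=1.588920  f(a)=+1.412e-06  f'(a)=-3.413e+00  a ← 49.488657 − (+1.412e-06/-3.413e+00) = 49.488657
iter 5: u=1.588920  f(a)=+8.527e-14  f'(a)=-3.413e+00  a ← 49.488657 − (+8.527e-14/-3.413e+00) = 49.488657
converged: |Δa| < 1e-12 after 5 iterations
sag = a·(cosh(S/(2a)) − 1) = 49.488657·(cosh(1.588920) − 1) = 76.771756
T_max/T_min = cosh(S/(2a)) = 2.551300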